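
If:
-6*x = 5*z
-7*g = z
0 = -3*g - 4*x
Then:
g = 0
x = 0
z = 0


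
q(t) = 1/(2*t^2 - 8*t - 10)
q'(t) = (8 - 4*t)/(2*t^2 - 8*t - 10)^2 = (2 - t)/(-t^2 + 4*t + 5)^2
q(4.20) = -0.12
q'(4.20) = -0.13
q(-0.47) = -0.17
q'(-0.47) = 0.29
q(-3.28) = 0.03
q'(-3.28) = 0.01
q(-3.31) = 0.03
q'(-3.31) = 0.01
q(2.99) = -0.06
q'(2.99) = -0.02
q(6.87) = 0.03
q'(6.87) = -0.02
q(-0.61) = -0.23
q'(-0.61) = 0.55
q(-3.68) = 0.02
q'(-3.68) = 0.01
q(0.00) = -0.10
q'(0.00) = 0.08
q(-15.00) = 0.00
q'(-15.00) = 0.00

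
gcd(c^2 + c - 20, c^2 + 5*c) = c + 5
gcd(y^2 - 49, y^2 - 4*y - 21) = y - 7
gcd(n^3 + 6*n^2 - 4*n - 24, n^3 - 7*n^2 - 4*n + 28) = n^2 - 4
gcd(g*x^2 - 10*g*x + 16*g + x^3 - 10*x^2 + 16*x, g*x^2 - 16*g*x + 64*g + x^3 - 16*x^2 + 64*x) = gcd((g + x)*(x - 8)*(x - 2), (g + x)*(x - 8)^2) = g*x - 8*g + x^2 - 8*x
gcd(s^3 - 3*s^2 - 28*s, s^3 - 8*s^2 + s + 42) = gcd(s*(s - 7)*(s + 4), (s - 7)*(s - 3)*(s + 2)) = s - 7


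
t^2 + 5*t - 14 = (t - 2)*(t + 7)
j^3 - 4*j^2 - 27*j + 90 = (j - 6)*(j - 3)*(j + 5)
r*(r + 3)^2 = r^3 + 6*r^2 + 9*r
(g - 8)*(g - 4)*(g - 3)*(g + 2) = g^4 - 13*g^3 + 38*g^2 + 40*g - 192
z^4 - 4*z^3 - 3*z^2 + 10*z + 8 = (z - 4)*(z - 2)*(z + 1)^2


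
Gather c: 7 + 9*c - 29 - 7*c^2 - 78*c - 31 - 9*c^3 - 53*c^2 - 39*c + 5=-9*c^3 - 60*c^2 - 108*c - 48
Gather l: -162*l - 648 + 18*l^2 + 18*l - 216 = 18*l^2 - 144*l - 864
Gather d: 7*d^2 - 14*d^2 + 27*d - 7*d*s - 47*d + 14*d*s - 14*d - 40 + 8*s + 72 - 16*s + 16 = -7*d^2 + d*(7*s - 34) - 8*s + 48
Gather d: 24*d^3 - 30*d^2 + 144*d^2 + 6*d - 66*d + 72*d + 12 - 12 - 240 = 24*d^3 + 114*d^2 + 12*d - 240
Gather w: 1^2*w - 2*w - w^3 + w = -w^3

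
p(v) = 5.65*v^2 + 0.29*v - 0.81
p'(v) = 11.3*v + 0.29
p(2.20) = 27.17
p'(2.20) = 25.15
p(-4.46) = 110.28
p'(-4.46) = -50.11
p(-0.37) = -0.14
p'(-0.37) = -3.89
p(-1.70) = 15.03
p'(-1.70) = -18.92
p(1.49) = 12.17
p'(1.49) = 17.13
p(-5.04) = 141.25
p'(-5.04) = -56.66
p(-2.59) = 36.34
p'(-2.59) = -28.98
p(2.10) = 24.72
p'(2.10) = 24.02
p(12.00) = 816.27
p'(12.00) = 135.89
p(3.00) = 50.91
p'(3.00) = 34.19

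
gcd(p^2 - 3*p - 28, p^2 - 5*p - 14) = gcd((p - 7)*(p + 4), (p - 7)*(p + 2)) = p - 7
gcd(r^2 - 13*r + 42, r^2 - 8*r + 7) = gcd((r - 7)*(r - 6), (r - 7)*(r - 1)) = r - 7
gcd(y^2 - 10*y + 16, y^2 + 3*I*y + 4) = 1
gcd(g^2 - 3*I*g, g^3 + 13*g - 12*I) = g - 3*I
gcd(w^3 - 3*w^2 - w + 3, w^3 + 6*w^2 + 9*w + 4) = w + 1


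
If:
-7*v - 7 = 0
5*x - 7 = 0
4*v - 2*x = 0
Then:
No Solution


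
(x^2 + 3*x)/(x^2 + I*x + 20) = x*(x + 3)/(x^2 + I*x + 20)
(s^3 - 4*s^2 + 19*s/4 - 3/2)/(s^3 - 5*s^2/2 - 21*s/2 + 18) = (s^2 - 5*s/2 + 1)/(s^2 - s - 12)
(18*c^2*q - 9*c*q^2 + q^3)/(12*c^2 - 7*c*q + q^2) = q*(-6*c + q)/(-4*c + q)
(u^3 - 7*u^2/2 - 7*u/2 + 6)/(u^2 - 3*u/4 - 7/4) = 2*(-2*u^3 + 7*u^2 + 7*u - 12)/(-4*u^2 + 3*u + 7)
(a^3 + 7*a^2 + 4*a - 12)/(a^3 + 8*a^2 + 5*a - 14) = (a + 6)/(a + 7)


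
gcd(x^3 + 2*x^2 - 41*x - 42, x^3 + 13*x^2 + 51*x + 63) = x + 7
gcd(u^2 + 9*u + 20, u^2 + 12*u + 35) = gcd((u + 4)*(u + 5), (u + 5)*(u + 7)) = u + 5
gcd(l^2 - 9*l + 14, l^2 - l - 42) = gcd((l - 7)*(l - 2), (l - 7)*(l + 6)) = l - 7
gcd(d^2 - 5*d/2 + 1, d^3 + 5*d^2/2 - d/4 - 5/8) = d - 1/2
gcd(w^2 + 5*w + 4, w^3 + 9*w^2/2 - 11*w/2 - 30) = w + 4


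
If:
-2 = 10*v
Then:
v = -1/5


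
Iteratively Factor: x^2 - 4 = (x + 2)*(x - 2)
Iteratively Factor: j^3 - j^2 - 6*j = (j - 3)*(j^2 + 2*j) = j*(j - 3)*(j + 2)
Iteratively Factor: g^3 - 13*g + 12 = (g + 4)*(g^2 - 4*g + 3) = (g - 1)*(g + 4)*(g - 3)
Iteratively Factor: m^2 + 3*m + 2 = (m + 1)*(m + 2)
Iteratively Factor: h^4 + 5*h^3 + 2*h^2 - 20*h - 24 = (h + 2)*(h^3 + 3*h^2 - 4*h - 12) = (h - 2)*(h + 2)*(h^2 + 5*h + 6) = (h - 2)*(h + 2)^2*(h + 3)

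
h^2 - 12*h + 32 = (h - 8)*(h - 4)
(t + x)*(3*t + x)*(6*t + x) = 18*t^3 + 27*t^2*x + 10*t*x^2 + x^3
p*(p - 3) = p^2 - 3*p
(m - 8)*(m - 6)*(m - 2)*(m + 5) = m^4 - 11*m^3 - 4*m^2 + 284*m - 480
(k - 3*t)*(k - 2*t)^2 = k^3 - 7*k^2*t + 16*k*t^2 - 12*t^3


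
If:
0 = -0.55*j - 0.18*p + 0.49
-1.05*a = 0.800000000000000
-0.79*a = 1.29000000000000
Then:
No Solution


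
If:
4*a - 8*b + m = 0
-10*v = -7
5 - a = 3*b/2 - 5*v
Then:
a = 34/7 - 3*m/28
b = m/14 + 17/7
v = 7/10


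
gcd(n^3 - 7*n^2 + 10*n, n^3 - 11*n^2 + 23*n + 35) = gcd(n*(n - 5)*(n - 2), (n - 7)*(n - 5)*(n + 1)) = n - 5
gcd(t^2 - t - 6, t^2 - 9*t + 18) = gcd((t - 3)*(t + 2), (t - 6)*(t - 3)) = t - 3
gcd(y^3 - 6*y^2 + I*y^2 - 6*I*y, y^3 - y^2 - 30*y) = y^2 - 6*y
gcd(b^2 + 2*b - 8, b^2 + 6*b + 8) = b + 4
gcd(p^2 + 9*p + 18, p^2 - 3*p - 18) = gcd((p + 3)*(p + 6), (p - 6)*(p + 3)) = p + 3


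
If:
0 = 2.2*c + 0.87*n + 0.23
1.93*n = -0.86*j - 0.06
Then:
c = -0.395454545454545*n - 0.104545454545455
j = -2.24418604651163*n - 0.0697674418604651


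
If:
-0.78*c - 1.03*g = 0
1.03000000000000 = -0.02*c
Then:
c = -51.50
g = 39.00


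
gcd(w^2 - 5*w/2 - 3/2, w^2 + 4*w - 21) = w - 3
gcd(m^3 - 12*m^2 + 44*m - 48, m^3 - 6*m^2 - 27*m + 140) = m - 4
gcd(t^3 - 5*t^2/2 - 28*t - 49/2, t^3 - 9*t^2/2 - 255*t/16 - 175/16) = t - 7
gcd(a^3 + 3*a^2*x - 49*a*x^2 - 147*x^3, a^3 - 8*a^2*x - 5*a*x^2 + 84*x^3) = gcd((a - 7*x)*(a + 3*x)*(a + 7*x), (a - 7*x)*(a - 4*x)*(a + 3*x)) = -a^2 + 4*a*x + 21*x^2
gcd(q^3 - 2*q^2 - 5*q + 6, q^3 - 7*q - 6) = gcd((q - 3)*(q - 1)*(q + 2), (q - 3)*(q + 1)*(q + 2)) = q^2 - q - 6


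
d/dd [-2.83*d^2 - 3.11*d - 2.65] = -5.66*d - 3.11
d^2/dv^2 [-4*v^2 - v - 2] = -8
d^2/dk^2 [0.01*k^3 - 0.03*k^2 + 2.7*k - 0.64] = 0.06*k - 0.06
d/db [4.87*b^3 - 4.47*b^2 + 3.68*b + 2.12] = 14.61*b^2 - 8.94*b + 3.68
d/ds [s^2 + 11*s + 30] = 2*s + 11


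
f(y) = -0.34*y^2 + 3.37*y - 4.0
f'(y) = 3.37 - 0.68*y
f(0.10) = -3.67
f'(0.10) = 3.30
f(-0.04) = -4.14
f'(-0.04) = 3.40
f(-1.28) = -8.87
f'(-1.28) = 4.24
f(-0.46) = -5.62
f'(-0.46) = 3.68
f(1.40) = 0.05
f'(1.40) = 2.42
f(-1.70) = -10.71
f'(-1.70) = 4.53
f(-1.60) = -10.26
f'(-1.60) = 4.46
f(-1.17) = -8.41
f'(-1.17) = 4.17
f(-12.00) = -93.40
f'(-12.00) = 11.53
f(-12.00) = -93.40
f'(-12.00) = 11.53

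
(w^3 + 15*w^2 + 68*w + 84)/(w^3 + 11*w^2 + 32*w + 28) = (w + 6)/(w + 2)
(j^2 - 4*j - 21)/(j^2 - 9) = (j - 7)/(j - 3)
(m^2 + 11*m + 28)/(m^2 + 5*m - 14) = (m + 4)/(m - 2)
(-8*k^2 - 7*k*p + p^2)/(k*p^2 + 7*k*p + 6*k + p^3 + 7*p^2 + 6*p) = (-8*k + p)/(p^2 + 7*p + 6)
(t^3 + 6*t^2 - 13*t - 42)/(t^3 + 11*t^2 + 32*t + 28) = (t - 3)/(t + 2)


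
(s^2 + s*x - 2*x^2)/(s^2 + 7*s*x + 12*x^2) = (s^2 + s*x - 2*x^2)/(s^2 + 7*s*x + 12*x^2)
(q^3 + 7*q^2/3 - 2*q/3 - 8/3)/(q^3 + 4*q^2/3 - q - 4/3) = (q + 2)/(q + 1)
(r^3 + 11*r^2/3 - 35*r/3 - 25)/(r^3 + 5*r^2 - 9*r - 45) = (r + 5/3)/(r + 3)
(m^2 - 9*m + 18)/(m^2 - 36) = (m - 3)/(m + 6)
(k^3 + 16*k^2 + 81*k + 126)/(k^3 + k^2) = (k^3 + 16*k^2 + 81*k + 126)/(k^2*(k + 1))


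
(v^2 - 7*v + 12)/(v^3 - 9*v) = (v - 4)/(v*(v + 3))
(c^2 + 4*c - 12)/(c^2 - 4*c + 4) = (c + 6)/(c - 2)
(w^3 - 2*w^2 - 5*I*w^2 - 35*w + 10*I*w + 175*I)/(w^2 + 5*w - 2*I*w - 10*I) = (w^2 - w*(7 + 5*I) + 35*I)/(w - 2*I)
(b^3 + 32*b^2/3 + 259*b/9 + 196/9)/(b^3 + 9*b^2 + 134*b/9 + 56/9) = (3*b + 7)/(3*b + 2)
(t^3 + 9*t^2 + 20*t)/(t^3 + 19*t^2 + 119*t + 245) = t*(t + 4)/(t^2 + 14*t + 49)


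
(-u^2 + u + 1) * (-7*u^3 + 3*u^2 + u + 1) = 7*u^5 - 10*u^4 - 5*u^3 + 3*u^2 + 2*u + 1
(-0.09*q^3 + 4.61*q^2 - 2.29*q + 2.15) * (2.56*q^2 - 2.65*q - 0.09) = -0.2304*q^5 + 12.0401*q^4 - 18.0708*q^3 + 11.1576*q^2 - 5.4914*q - 0.1935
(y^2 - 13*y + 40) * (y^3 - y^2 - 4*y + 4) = y^5 - 14*y^4 + 49*y^3 + 16*y^2 - 212*y + 160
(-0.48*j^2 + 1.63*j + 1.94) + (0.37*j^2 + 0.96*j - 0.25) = -0.11*j^2 + 2.59*j + 1.69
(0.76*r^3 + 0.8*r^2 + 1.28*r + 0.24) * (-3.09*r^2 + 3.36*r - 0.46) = -2.3484*r^5 + 0.0815999999999999*r^4 - 1.6168*r^3 + 3.1912*r^2 + 0.2176*r - 0.1104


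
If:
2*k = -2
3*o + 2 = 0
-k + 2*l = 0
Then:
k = -1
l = -1/2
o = -2/3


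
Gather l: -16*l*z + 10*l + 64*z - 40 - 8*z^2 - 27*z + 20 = l*(10 - 16*z) - 8*z^2 + 37*z - 20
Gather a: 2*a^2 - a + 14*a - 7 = 2*a^2 + 13*a - 7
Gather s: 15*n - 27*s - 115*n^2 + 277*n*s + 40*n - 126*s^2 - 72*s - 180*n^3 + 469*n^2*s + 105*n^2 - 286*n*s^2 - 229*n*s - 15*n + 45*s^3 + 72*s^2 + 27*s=-180*n^3 - 10*n^2 + 40*n + 45*s^3 + s^2*(-286*n - 54) + s*(469*n^2 + 48*n - 72)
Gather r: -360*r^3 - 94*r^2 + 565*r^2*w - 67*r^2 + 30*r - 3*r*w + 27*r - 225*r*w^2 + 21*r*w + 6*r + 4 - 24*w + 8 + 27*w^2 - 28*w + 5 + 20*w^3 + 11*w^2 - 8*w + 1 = -360*r^3 + r^2*(565*w - 161) + r*(-225*w^2 + 18*w + 63) + 20*w^3 + 38*w^2 - 60*w + 18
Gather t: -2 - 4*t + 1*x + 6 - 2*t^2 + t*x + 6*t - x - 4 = -2*t^2 + t*(x + 2)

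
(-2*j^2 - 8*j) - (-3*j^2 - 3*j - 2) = j^2 - 5*j + 2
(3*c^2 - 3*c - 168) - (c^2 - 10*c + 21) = 2*c^2 + 7*c - 189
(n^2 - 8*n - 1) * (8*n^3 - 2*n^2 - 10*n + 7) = 8*n^5 - 66*n^4 - 2*n^3 + 89*n^2 - 46*n - 7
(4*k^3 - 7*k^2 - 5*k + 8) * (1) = 4*k^3 - 7*k^2 - 5*k + 8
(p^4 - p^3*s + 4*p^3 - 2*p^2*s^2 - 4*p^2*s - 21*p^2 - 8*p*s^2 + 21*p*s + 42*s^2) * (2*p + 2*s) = 2*p^5 + 8*p^4 - 6*p^3*s^2 - 42*p^3 - 4*p^2*s^3 - 24*p^2*s^2 - 16*p*s^3 + 126*p*s^2 + 84*s^3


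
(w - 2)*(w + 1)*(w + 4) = w^3 + 3*w^2 - 6*w - 8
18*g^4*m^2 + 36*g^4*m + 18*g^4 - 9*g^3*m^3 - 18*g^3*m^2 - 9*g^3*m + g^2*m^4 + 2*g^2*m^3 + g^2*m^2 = (-6*g + m)*(-3*g + m)*(g*m + g)^2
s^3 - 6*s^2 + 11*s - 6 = (s - 3)*(s - 2)*(s - 1)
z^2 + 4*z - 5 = (z - 1)*(z + 5)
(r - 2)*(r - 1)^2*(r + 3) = r^4 - r^3 - 7*r^2 + 13*r - 6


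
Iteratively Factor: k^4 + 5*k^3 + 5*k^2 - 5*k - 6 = (k + 3)*(k^3 + 2*k^2 - k - 2) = (k + 1)*(k + 3)*(k^2 + k - 2) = (k + 1)*(k + 2)*(k + 3)*(k - 1)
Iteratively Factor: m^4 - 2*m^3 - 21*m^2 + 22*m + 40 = (m - 5)*(m^3 + 3*m^2 - 6*m - 8) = (m - 5)*(m + 4)*(m^2 - m - 2) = (m - 5)*(m + 1)*(m + 4)*(m - 2)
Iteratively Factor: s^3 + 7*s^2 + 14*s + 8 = (s + 2)*(s^2 + 5*s + 4) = (s + 2)*(s + 4)*(s + 1)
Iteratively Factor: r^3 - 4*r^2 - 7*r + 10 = (r - 5)*(r^2 + r - 2) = (r - 5)*(r - 1)*(r + 2)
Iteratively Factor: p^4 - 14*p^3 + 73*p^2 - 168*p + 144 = (p - 4)*(p^3 - 10*p^2 + 33*p - 36) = (p - 4)^2*(p^2 - 6*p + 9) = (p - 4)^2*(p - 3)*(p - 3)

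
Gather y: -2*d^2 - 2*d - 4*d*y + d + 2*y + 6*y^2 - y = -2*d^2 - d + 6*y^2 + y*(1 - 4*d)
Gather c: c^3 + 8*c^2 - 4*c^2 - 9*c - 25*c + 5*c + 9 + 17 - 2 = c^3 + 4*c^2 - 29*c + 24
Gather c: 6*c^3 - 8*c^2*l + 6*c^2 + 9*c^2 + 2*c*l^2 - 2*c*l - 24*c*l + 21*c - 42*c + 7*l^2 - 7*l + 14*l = 6*c^3 + c^2*(15 - 8*l) + c*(2*l^2 - 26*l - 21) + 7*l^2 + 7*l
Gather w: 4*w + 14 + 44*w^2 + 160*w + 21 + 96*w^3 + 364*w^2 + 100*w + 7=96*w^3 + 408*w^2 + 264*w + 42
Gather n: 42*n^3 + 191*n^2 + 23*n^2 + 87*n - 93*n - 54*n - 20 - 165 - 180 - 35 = 42*n^3 + 214*n^2 - 60*n - 400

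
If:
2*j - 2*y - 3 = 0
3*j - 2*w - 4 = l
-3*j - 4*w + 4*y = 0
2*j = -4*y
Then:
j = 1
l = 3/2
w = -5/4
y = -1/2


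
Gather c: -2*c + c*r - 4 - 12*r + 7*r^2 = c*(r - 2) + 7*r^2 - 12*r - 4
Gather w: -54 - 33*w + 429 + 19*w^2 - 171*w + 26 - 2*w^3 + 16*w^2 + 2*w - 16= -2*w^3 + 35*w^2 - 202*w + 385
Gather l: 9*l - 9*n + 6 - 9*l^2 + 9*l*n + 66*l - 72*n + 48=-9*l^2 + l*(9*n + 75) - 81*n + 54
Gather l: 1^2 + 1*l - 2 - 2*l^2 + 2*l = -2*l^2 + 3*l - 1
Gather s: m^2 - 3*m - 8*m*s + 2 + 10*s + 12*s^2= m^2 - 3*m + 12*s^2 + s*(10 - 8*m) + 2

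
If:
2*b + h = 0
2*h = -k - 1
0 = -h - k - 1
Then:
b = 0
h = 0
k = -1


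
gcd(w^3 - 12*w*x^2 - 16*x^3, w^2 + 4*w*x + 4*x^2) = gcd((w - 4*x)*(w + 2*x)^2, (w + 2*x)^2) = w^2 + 4*w*x + 4*x^2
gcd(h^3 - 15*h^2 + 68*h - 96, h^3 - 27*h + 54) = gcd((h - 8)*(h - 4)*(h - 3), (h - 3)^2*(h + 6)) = h - 3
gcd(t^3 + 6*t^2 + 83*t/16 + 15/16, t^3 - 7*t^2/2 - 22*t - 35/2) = 1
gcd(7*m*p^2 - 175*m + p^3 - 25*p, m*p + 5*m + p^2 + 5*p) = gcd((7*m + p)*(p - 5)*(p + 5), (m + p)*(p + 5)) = p + 5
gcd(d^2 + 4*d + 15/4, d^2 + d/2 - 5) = d + 5/2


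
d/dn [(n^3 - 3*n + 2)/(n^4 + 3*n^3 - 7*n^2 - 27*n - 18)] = (-n^4 + 4*n^3 - 10*n^2 - 20*n + 27)/(n^6 + 2*n^5 - 17*n^4 - 36*n^3 + 63*n^2 + 162*n + 81)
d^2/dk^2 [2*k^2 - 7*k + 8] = 4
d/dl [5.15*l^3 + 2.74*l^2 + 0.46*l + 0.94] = 15.45*l^2 + 5.48*l + 0.46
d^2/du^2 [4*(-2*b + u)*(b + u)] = 8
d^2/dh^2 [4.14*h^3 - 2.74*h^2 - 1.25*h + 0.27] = 24.84*h - 5.48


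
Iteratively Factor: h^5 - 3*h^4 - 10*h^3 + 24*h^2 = (h - 4)*(h^4 + h^3 - 6*h^2) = h*(h - 4)*(h^3 + h^2 - 6*h) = h*(h - 4)*(h + 3)*(h^2 - 2*h) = h^2*(h - 4)*(h + 3)*(h - 2)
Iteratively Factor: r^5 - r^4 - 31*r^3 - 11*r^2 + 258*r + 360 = (r - 5)*(r^4 + 4*r^3 - 11*r^2 - 66*r - 72) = (r - 5)*(r - 4)*(r^3 + 8*r^2 + 21*r + 18) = (r - 5)*(r - 4)*(r + 2)*(r^2 + 6*r + 9) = (r - 5)*(r - 4)*(r + 2)*(r + 3)*(r + 3)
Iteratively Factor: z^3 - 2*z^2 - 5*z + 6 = (z - 3)*(z^2 + z - 2) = (z - 3)*(z - 1)*(z + 2)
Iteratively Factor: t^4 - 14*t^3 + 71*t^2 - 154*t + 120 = (t - 3)*(t^3 - 11*t^2 + 38*t - 40) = (t - 3)*(t - 2)*(t^2 - 9*t + 20) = (t - 4)*(t - 3)*(t - 2)*(t - 5)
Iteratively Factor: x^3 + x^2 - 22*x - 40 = (x - 5)*(x^2 + 6*x + 8) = (x - 5)*(x + 2)*(x + 4)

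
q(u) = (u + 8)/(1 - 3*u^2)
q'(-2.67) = -0.25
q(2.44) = -0.62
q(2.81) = -0.48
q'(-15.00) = 0.00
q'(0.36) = 49.97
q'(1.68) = 1.62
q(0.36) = 13.68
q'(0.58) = 352660.68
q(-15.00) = 0.01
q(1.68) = -1.30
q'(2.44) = 0.48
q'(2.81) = 0.31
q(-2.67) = -0.26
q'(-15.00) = 0.00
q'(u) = 6*u*(u + 8)/(1 - 3*u^2)^2 + 1/(1 - 3*u^2)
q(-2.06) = -0.51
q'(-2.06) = -0.62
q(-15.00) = 0.01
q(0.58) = -932.61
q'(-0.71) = -120.28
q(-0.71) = -14.23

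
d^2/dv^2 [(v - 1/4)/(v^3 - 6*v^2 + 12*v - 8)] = 3*(2*v + 3)/(v^5 - 10*v^4 + 40*v^3 - 80*v^2 + 80*v - 32)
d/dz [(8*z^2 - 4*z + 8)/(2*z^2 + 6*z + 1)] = 4*(14*z^2 - 4*z - 13)/(4*z^4 + 24*z^3 + 40*z^2 + 12*z + 1)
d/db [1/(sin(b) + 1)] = -cos(b)/(sin(b) + 1)^2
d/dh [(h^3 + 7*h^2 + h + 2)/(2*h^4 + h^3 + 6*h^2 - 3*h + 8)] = (-2*h^6 - 28*h^5 - 7*h^4 - 24*h^3 - 9*h^2 + 88*h + 14)/(4*h^8 + 4*h^7 + 25*h^6 + 62*h^4 - 20*h^3 + 105*h^2 - 48*h + 64)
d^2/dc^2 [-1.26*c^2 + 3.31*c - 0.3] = -2.52000000000000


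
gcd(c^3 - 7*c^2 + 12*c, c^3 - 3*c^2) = c^2 - 3*c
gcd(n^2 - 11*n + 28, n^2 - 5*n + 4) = n - 4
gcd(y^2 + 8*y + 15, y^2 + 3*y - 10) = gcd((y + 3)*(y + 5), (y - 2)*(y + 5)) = y + 5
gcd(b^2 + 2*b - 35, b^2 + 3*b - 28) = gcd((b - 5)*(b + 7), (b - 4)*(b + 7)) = b + 7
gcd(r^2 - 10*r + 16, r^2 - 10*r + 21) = 1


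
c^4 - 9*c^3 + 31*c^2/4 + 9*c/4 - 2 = (c - 8)*(c - 1)*(c - 1/2)*(c + 1/2)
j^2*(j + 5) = j^3 + 5*j^2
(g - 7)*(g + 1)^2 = g^3 - 5*g^2 - 13*g - 7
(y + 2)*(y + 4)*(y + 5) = y^3 + 11*y^2 + 38*y + 40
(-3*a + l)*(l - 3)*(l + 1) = -3*a*l^2 + 6*a*l + 9*a + l^3 - 2*l^2 - 3*l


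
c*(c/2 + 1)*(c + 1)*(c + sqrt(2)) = c^4/2 + sqrt(2)*c^3/2 + 3*c^3/2 + c^2 + 3*sqrt(2)*c^2/2 + sqrt(2)*c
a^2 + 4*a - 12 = (a - 2)*(a + 6)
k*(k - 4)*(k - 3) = k^3 - 7*k^2 + 12*k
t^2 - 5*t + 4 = (t - 4)*(t - 1)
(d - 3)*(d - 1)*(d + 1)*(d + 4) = d^4 + d^3 - 13*d^2 - d + 12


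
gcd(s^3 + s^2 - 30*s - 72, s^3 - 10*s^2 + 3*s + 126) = s^2 - 3*s - 18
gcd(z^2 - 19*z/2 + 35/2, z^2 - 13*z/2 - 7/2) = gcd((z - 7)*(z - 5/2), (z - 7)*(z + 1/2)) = z - 7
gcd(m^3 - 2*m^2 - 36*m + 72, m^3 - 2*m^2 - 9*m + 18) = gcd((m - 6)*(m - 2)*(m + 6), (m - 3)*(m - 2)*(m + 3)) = m - 2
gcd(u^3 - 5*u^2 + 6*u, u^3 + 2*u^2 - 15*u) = u^2 - 3*u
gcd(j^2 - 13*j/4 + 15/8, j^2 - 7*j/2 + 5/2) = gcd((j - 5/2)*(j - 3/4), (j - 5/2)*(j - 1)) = j - 5/2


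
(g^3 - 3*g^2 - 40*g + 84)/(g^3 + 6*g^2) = 1 - 9/g + 14/g^2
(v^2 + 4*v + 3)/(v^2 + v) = (v + 3)/v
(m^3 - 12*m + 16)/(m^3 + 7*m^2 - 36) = (m^2 + 2*m - 8)/(m^2 + 9*m + 18)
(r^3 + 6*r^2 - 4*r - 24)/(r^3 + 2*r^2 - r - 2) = (r^2 + 4*r - 12)/(r^2 - 1)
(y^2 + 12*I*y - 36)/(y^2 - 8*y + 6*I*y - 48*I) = (y + 6*I)/(y - 8)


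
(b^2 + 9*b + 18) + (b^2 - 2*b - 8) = 2*b^2 + 7*b + 10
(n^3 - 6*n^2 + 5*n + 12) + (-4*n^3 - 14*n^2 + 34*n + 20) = -3*n^3 - 20*n^2 + 39*n + 32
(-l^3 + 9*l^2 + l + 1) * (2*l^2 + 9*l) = -2*l^5 + 9*l^4 + 83*l^3 + 11*l^2 + 9*l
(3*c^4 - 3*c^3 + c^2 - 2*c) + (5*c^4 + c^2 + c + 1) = 8*c^4 - 3*c^3 + 2*c^2 - c + 1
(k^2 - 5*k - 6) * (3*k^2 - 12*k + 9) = 3*k^4 - 27*k^3 + 51*k^2 + 27*k - 54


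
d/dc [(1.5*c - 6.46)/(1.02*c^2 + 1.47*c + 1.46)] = (-1.53*c^2 + 13.1784*c + 11.6862)/(1.0404*c^4 + 2.9988*c^3 + 5.1393*c^2 + 4.2924*c + 2.1316)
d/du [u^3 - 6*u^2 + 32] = 3*u*(u - 4)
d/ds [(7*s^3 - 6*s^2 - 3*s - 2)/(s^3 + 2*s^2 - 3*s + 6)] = 4*(5*s^4 - 9*s^3 + 39*s^2 - 16*s - 6)/(s^6 + 4*s^5 - 2*s^4 + 33*s^2 - 36*s + 36)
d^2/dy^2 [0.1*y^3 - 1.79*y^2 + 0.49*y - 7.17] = 0.6*y - 3.58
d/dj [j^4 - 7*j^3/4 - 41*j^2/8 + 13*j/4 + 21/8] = 4*j^3 - 21*j^2/4 - 41*j/4 + 13/4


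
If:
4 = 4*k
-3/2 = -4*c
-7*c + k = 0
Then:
No Solution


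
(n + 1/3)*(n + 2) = n^2 + 7*n/3 + 2/3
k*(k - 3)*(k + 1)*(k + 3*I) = k^4 - 2*k^3 + 3*I*k^3 - 3*k^2 - 6*I*k^2 - 9*I*k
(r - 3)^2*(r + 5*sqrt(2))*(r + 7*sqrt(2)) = r^4 - 6*r^3 + 12*sqrt(2)*r^3 - 72*sqrt(2)*r^2 + 79*r^2 - 420*r + 108*sqrt(2)*r + 630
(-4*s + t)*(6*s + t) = -24*s^2 + 2*s*t + t^2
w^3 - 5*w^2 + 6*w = w*(w - 3)*(w - 2)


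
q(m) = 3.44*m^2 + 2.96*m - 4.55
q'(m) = 6.88*m + 2.96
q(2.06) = 16.15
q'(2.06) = 17.13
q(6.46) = 158.13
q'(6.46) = 47.40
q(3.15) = 38.91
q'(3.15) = 24.63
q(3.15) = 38.91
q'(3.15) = 24.63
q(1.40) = 6.34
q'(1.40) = 12.59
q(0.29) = -3.40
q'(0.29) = 4.96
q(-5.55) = 84.98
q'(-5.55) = -35.22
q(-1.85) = 1.75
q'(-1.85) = -9.77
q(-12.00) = 455.29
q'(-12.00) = -79.60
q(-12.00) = 455.29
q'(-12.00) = -79.60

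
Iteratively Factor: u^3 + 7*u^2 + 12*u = (u + 3)*(u^2 + 4*u) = u*(u + 3)*(u + 4)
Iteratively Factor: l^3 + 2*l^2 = (l)*(l^2 + 2*l) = l^2*(l + 2)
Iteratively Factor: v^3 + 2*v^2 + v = (v + 1)*(v^2 + v) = v*(v + 1)*(v + 1)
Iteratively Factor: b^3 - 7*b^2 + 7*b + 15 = (b - 3)*(b^2 - 4*b - 5) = (b - 5)*(b - 3)*(b + 1)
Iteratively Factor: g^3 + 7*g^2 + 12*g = (g)*(g^2 + 7*g + 12) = g*(g + 4)*(g + 3)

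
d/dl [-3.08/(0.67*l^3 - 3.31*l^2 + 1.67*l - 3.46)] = (6.1908*l^2 - 20.3896*l + 5.1436)/(0.67*l^3 - 3.31*l^2 + 1.67*l - 3.46)^2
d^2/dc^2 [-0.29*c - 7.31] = 0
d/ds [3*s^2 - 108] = 6*s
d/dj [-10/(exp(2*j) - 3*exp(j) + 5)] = (20*exp(j) - 30)*exp(j)/(exp(2*j) - 3*exp(j) + 5)^2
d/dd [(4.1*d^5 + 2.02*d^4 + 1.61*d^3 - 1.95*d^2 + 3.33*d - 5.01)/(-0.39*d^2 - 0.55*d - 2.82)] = (-4.797*d^6 - 10.5956*d^5 - 61.7709*d^4 - 24.5566*d^3 - 11.2494*d^2 + 7.0902*d - 12.1461)/(0.1521*d^4 + 0.429*d^3 + 2.5021*d^2 + 3.102*d + 7.9524)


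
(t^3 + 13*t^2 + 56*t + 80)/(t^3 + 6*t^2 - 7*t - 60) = (t + 4)/(t - 3)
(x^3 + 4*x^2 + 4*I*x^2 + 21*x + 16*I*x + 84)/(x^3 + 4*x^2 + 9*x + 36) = (x + 7*I)/(x + 3*I)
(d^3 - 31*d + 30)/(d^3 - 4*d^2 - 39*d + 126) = (d^2 - 6*d + 5)/(d^2 - 10*d + 21)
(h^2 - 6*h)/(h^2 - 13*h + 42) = h/(h - 7)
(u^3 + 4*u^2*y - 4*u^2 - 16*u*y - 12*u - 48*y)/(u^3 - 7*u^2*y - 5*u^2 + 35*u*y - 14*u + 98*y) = (-u^2 - 4*u*y + 6*u + 24*y)/(-u^2 + 7*u*y + 7*u - 49*y)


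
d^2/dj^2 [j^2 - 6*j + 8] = 2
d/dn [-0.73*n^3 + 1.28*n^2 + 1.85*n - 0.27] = -2.19*n^2 + 2.56*n + 1.85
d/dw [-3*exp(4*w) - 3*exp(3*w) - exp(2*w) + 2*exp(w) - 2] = (-12*exp(3*w) - 9*exp(2*w) - 2*exp(w) + 2)*exp(w)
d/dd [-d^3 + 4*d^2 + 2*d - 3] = -3*d^2 + 8*d + 2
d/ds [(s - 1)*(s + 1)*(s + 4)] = 3*s^2 + 8*s - 1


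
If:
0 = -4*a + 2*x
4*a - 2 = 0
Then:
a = 1/2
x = 1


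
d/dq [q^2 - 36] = 2*q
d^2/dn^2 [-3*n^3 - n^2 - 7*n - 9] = -18*n - 2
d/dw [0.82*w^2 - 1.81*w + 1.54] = 1.64*w - 1.81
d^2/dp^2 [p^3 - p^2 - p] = 6*p - 2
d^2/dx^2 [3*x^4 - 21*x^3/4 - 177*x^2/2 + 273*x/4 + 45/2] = 36*x^2 - 63*x/2 - 177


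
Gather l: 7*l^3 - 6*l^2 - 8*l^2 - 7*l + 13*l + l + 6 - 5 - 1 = 7*l^3 - 14*l^2 + 7*l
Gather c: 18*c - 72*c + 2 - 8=-54*c - 6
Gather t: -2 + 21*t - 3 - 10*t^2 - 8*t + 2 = -10*t^2 + 13*t - 3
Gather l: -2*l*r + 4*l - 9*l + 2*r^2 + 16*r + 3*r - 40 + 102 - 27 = l*(-2*r - 5) + 2*r^2 + 19*r + 35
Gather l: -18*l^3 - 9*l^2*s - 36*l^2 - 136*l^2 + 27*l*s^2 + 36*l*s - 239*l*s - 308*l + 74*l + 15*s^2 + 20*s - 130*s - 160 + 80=-18*l^3 + l^2*(-9*s - 172) + l*(27*s^2 - 203*s - 234) + 15*s^2 - 110*s - 80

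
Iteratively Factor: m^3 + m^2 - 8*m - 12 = (m + 2)*(m^2 - m - 6) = (m + 2)^2*(m - 3)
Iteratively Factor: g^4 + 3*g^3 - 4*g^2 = (g)*(g^3 + 3*g^2 - 4*g) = g*(g - 1)*(g^2 + 4*g) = g*(g - 1)*(g + 4)*(g)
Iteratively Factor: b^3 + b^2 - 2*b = (b + 2)*(b^2 - b) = (b - 1)*(b + 2)*(b)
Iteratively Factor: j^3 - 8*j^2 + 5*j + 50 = (j - 5)*(j^2 - 3*j - 10) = (j - 5)^2*(j + 2)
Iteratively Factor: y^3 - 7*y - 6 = (y + 1)*(y^2 - y - 6) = (y + 1)*(y + 2)*(y - 3)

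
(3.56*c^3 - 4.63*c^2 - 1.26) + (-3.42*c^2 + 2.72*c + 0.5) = 3.56*c^3 - 8.05*c^2 + 2.72*c - 0.76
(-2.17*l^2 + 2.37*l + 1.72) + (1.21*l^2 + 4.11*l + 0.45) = -0.96*l^2 + 6.48*l + 2.17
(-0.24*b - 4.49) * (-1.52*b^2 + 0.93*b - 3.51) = 0.3648*b^3 + 6.6016*b^2 - 3.3333*b + 15.7599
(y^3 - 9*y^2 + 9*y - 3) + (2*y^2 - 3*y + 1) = y^3 - 7*y^2 + 6*y - 2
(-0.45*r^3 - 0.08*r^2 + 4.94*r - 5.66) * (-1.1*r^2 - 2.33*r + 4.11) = 0.495*r^5 + 1.1365*r^4 - 7.0971*r^3 - 5.613*r^2 + 33.4912*r - 23.2626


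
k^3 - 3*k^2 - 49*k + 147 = (k - 7)*(k - 3)*(k + 7)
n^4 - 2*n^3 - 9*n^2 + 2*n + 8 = (n - 4)*(n - 1)*(n + 1)*(n + 2)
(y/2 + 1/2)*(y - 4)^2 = y^3/2 - 7*y^2/2 + 4*y + 8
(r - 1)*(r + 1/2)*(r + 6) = r^3 + 11*r^2/2 - 7*r/2 - 3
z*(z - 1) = z^2 - z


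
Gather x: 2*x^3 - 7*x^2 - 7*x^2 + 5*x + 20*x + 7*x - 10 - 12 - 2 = 2*x^3 - 14*x^2 + 32*x - 24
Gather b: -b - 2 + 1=-b - 1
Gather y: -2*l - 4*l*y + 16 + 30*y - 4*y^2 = -2*l - 4*y^2 + y*(30 - 4*l) + 16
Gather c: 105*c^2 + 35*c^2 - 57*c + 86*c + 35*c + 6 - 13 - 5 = 140*c^2 + 64*c - 12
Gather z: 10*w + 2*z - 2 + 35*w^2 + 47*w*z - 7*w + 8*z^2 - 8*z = 35*w^2 + 3*w + 8*z^2 + z*(47*w - 6) - 2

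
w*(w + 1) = w^2 + w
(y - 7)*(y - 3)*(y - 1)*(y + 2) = y^4 - 9*y^3 + 9*y^2 + 41*y - 42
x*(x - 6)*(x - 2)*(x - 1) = x^4 - 9*x^3 + 20*x^2 - 12*x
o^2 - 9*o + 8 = (o - 8)*(o - 1)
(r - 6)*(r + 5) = r^2 - r - 30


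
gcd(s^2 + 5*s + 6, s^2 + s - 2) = s + 2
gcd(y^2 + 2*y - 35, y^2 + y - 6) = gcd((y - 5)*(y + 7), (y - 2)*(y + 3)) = 1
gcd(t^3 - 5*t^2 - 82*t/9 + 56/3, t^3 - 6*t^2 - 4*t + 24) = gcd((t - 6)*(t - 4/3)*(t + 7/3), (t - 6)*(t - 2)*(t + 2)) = t - 6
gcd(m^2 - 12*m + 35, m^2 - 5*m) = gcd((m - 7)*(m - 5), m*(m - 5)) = m - 5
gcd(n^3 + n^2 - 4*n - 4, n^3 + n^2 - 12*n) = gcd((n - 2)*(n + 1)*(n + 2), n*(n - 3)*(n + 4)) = 1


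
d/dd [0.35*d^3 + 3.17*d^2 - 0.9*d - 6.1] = 1.05*d^2 + 6.34*d - 0.9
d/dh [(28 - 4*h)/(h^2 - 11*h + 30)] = 4*(h^2 - 14*h + 47)/(h^4 - 22*h^3 + 181*h^2 - 660*h + 900)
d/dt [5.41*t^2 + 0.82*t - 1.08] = 10.82*t + 0.82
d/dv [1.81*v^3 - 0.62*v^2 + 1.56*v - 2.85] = 5.43*v^2 - 1.24*v + 1.56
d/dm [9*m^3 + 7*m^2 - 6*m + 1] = 27*m^2 + 14*m - 6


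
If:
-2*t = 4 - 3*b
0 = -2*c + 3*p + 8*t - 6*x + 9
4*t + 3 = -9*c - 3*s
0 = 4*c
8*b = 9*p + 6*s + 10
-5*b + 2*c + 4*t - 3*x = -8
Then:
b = 41/50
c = 0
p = -2/5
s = 2/75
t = -77/100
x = 41/150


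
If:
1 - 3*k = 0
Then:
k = 1/3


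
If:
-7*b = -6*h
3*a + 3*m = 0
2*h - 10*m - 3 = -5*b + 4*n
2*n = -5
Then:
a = -m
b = 15*m/11 - 21/22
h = 35*m/22 - 49/44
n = -5/2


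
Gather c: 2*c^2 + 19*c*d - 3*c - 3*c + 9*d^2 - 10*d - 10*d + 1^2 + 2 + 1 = 2*c^2 + c*(19*d - 6) + 9*d^2 - 20*d + 4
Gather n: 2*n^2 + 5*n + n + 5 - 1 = 2*n^2 + 6*n + 4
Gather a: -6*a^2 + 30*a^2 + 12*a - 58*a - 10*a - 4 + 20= 24*a^2 - 56*a + 16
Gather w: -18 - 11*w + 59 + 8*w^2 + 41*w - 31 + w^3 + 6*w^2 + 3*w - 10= w^3 + 14*w^2 + 33*w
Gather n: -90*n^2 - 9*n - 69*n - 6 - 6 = -90*n^2 - 78*n - 12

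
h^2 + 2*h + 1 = (h + 1)^2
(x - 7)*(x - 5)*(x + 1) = x^3 - 11*x^2 + 23*x + 35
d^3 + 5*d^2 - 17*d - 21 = (d - 3)*(d + 1)*(d + 7)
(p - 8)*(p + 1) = p^2 - 7*p - 8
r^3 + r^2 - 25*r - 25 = (r - 5)*(r + 1)*(r + 5)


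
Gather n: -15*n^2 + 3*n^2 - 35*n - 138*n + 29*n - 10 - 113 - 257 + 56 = -12*n^2 - 144*n - 324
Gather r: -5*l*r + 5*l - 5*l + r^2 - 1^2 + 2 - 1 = -5*l*r + r^2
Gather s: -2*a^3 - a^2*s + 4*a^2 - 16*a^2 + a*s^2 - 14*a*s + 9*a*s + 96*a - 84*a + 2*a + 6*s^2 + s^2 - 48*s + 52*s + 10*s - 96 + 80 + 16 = -2*a^3 - 12*a^2 + 14*a + s^2*(a + 7) + s*(-a^2 - 5*a + 14)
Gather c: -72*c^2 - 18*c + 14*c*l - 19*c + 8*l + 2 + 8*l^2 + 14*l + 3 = -72*c^2 + c*(14*l - 37) + 8*l^2 + 22*l + 5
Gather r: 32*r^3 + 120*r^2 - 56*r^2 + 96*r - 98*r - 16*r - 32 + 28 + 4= 32*r^3 + 64*r^2 - 18*r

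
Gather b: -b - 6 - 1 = -b - 7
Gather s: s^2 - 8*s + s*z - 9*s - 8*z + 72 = s^2 + s*(z - 17) - 8*z + 72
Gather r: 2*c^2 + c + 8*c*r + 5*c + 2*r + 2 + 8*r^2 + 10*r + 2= 2*c^2 + 6*c + 8*r^2 + r*(8*c + 12) + 4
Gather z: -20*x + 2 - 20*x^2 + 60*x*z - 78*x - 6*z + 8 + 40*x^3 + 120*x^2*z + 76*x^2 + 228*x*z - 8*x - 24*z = 40*x^3 + 56*x^2 - 106*x + z*(120*x^2 + 288*x - 30) + 10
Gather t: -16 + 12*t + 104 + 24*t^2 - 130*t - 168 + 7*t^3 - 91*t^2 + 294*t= 7*t^3 - 67*t^2 + 176*t - 80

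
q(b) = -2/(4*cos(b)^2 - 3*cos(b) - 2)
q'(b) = -2*(8*sin(b)*cos(b) - 3*sin(b))/(4*cos(b)^2 - 3*cos(b) - 2)^2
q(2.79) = -0.46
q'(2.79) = 0.38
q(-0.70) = 1.02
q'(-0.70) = 1.05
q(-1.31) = 0.80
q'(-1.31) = -0.29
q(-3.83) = -0.74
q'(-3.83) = 1.60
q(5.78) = 1.28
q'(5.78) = 1.59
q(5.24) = 0.80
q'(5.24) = 0.28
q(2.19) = -1.84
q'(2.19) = 10.51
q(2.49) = -0.69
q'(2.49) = 1.34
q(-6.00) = 1.68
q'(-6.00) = -1.84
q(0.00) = 2.00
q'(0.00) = 0.00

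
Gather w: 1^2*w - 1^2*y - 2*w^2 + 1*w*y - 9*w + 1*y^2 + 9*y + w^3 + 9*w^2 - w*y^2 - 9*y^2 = w^3 + 7*w^2 + w*(-y^2 + y - 8) - 8*y^2 + 8*y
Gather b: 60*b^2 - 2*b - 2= 60*b^2 - 2*b - 2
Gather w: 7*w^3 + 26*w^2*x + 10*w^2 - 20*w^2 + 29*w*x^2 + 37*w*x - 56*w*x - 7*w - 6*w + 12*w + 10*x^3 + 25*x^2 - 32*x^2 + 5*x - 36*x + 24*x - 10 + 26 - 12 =7*w^3 + w^2*(26*x - 10) + w*(29*x^2 - 19*x - 1) + 10*x^3 - 7*x^2 - 7*x + 4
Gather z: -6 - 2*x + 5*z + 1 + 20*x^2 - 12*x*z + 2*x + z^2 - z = 20*x^2 + z^2 + z*(4 - 12*x) - 5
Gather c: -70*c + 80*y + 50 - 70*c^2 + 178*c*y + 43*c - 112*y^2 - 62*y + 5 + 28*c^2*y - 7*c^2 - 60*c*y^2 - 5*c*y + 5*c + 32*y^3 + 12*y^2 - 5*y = c^2*(28*y - 77) + c*(-60*y^2 + 173*y - 22) + 32*y^3 - 100*y^2 + 13*y + 55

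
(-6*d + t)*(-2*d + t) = 12*d^2 - 8*d*t + t^2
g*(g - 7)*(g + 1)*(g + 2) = g^4 - 4*g^3 - 19*g^2 - 14*g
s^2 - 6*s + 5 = (s - 5)*(s - 1)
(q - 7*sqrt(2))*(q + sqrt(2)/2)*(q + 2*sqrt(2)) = q^3 - 9*sqrt(2)*q^2/2 - 33*q - 14*sqrt(2)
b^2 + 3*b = b*(b + 3)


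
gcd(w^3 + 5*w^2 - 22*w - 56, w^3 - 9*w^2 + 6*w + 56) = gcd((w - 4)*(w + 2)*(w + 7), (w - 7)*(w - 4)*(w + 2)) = w^2 - 2*w - 8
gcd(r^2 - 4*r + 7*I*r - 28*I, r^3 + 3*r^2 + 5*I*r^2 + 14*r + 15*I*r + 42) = r + 7*I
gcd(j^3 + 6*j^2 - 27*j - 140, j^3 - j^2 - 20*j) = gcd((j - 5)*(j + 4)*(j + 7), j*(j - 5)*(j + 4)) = j^2 - j - 20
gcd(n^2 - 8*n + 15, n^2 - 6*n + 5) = n - 5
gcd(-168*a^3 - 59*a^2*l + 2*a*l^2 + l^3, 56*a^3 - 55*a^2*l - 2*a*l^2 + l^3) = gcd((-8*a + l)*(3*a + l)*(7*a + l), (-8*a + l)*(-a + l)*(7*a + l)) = 56*a^2 + a*l - l^2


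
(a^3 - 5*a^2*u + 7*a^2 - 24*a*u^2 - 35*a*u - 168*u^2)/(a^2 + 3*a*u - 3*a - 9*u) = (a^2 - 8*a*u + 7*a - 56*u)/(a - 3)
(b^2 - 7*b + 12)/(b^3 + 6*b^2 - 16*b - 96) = (b - 3)/(b^2 + 10*b + 24)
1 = 1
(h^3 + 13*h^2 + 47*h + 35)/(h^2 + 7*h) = h + 6 + 5/h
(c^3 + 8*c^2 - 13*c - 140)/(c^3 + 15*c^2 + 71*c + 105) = (c - 4)/(c + 3)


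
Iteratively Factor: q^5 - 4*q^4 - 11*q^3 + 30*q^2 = (q)*(q^4 - 4*q^3 - 11*q^2 + 30*q) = q*(q - 2)*(q^3 - 2*q^2 - 15*q) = q^2*(q - 2)*(q^2 - 2*q - 15) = q^2*(q - 5)*(q - 2)*(q + 3)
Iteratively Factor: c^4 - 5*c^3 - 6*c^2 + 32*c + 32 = (c - 4)*(c^3 - c^2 - 10*c - 8) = (c - 4)*(c + 2)*(c^2 - 3*c - 4) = (c - 4)^2*(c + 2)*(c + 1)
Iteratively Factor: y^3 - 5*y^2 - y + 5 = (y - 1)*(y^2 - 4*y - 5) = (y - 5)*(y - 1)*(y + 1)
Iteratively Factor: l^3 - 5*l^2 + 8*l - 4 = (l - 2)*(l^2 - 3*l + 2) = (l - 2)^2*(l - 1)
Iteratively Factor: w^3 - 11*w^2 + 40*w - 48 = (w - 3)*(w^2 - 8*w + 16) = (w - 4)*(w - 3)*(w - 4)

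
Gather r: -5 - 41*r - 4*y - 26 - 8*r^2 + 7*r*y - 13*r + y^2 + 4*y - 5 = -8*r^2 + r*(7*y - 54) + y^2 - 36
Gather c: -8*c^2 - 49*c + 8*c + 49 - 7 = -8*c^2 - 41*c + 42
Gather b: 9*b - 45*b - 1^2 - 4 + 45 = 40 - 36*b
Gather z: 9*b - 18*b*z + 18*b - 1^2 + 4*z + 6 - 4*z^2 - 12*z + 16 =27*b - 4*z^2 + z*(-18*b - 8) + 21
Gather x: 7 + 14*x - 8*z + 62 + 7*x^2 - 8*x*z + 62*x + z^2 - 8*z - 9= 7*x^2 + x*(76 - 8*z) + z^2 - 16*z + 60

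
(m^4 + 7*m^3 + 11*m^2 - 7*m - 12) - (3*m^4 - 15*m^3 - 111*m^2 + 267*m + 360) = -2*m^4 + 22*m^3 + 122*m^2 - 274*m - 372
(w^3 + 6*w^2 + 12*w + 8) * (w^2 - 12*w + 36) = w^5 - 6*w^4 - 24*w^3 + 80*w^2 + 336*w + 288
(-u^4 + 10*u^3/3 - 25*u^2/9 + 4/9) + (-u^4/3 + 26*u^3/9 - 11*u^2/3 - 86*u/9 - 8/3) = -4*u^4/3 + 56*u^3/9 - 58*u^2/9 - 86*u/9 - 20/9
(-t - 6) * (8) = -8*t - 48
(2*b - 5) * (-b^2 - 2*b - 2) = -2*b^3 + b^2 + 6*b + 10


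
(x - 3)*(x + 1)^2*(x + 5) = x^4 + 4*x^3 - 10*x^2 - 28*x - 15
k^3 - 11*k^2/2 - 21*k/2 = k*(k - 7)*(k + 3/2)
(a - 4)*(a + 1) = a^2 - 3*a - 4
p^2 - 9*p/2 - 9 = (p - 6)*(p + 3/2)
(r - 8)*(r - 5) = r^2 - 13*r + 40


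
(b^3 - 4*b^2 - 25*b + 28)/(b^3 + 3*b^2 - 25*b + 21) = (b^2 - 3*b - 28)/(b^2 + 4*b - 21)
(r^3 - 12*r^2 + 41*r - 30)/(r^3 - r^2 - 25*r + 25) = (r - 6)/(r + 5)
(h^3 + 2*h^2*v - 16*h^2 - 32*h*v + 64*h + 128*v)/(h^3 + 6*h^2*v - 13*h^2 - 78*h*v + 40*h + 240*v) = (h^2 + 2*h*v - 8*h - 16*v)/(h^2 + 6*h*v - 5*h - 30*v)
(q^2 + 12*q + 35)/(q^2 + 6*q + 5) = (q + 7)/(q + 1)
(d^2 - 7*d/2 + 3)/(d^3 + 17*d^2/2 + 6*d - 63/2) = (d - 2)/(d^2 + 10*d + 21)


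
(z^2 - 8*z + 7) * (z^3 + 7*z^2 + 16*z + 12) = z^5 - z^4 - 33*z^3 - 67*z^2 + 16*z + 84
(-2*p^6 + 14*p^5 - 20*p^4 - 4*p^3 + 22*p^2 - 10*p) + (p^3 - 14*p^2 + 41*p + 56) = -2*p^6 + 14*p^5 - 20*p^4 - 3*p^3 + 8*p^2 + 31*p + 56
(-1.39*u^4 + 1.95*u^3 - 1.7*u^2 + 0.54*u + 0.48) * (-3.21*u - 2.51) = 4.4619*u^5 - 2.7706*u^4 + 0.5625*u^3 + 2.5336*u^2 - 2.8962*u - 1.2048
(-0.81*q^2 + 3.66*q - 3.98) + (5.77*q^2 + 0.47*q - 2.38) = 4.96*q^2 + 4.13*q - 6.36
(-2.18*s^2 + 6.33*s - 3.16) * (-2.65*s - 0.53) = 5.777*s^3 - 15.6191*s^2 + 5.0191*s + 1.6748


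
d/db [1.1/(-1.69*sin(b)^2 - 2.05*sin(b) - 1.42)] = (3.718*sin(b) + 2.255)*cos(b)/(1.69*sin(b)^2 + 2.05*sin(b) + 1.42)^2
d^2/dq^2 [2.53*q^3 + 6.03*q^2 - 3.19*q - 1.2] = 15.18*q + 12.06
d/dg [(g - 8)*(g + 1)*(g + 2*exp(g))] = 2*g^2*exp(g) + 3*g^2 - 10*g*exp(g) - 14*g - 30*exp(g) - 8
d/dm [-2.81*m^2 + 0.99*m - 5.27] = 0.99 - 5.62*m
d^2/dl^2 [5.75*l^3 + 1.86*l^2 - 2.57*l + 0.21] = 34.5*l + 3.72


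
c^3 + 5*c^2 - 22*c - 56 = (c - 4)*(c + 2)*(c + 7)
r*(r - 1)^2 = r^3 - 2*r^2 + r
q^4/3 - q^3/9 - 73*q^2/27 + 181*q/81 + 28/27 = (q/3 + 1)*(q - 7/3)*(q - 4/3)*(q + 1/3)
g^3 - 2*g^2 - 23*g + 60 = (g - 4)*(g - 3)*(g + 5)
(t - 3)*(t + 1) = t^2 - 2*t - 3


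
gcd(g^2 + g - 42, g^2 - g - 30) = g - 6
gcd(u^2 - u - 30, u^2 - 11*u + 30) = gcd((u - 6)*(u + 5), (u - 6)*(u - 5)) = u - 6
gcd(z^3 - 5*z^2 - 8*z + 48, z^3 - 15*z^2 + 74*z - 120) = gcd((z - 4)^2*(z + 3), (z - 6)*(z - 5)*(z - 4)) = z - 4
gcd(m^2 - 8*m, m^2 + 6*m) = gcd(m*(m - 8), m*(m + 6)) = m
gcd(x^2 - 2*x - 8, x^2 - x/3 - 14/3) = x + 2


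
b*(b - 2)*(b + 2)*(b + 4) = b^4 + 4*b^3 - 4*b^2 - 16*b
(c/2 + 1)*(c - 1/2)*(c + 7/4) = c^3/2 + 13*c^2/8 + 13*c/16 - 7/8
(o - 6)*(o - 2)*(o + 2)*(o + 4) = o^4 - 2*o^3 - 28*o^2 + 8*o + 96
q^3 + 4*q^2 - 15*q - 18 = (q - 3)*(q + 1)*(q + 6)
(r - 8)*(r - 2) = r^2 - 10*r + 16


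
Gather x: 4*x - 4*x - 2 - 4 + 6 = 0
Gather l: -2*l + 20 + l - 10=10 - l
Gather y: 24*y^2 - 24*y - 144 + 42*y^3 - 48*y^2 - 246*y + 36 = 42*y^3 - 24*y^2 - 270*y - 108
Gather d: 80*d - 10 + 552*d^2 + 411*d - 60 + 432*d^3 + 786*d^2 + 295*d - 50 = 432*d^3 + 1338*d^2 + 786*d - 120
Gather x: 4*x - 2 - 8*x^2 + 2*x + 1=-8*x^2 + 6*x - 1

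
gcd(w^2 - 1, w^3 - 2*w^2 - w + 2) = w^2 - 1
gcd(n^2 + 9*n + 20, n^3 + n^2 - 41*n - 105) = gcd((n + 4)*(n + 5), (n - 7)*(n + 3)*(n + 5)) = n + 5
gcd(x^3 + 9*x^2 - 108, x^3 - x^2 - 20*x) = 1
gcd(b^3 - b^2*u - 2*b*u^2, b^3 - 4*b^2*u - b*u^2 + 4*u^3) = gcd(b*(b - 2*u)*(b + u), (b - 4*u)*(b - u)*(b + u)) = b + u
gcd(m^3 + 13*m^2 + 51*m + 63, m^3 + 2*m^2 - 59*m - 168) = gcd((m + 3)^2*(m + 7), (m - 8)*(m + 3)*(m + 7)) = m^2 + 10*m + 21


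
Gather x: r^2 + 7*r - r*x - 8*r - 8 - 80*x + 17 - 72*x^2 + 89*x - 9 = r^2 - r - 72*x^2 + x*(9 - r)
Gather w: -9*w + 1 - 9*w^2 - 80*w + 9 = -9*w^2 - 89*w + 10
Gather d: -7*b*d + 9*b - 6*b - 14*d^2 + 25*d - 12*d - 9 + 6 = 3*b - 14*d^2 + d*(13 - 7*b) - 3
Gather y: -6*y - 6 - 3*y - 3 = -9*y - 9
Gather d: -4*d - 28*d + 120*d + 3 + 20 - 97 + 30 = 88*d - 44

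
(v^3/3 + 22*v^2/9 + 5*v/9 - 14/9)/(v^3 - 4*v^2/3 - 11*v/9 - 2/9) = (-3*v^3 - 22*v^2 - 5*v + 14)/(-9*v^3 + 12*v^2 + 11*v + 2)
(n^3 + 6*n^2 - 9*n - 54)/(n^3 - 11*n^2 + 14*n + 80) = (n^3 + 6*n^2 - 9*n - 54)/(n^3 - 11*n^2 + 14*n + 80)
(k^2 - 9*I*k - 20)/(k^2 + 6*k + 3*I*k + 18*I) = (k^2 - 9*I*k - 20)/(k^2 + 3*k*(2 + I) + 18*I)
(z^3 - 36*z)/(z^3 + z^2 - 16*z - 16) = z*(z^2 - 36)/(z^3 + z^2 - 16*z - 16)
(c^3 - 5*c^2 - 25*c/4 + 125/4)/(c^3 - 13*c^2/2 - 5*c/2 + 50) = (c - 5/2)/(c - 4)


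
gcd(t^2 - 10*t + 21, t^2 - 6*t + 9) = t - 3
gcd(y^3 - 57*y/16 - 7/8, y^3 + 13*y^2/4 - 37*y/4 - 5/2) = y^2 - 7*y/4 - 1/2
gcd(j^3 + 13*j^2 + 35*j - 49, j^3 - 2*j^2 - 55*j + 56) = j^2 + 6*j - 7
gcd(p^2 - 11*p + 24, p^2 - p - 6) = p - 3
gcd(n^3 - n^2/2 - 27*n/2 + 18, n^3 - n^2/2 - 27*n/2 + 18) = n^3 - n^2/2 - 27*n/2 + 18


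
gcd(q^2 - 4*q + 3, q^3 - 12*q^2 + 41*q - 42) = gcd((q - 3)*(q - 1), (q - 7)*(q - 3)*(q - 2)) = q - 3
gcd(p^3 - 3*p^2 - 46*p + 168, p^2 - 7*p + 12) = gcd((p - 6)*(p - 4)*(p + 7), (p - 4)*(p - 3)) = p - 4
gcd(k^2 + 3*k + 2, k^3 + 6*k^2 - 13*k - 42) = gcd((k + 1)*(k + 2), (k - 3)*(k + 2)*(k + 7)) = k + 2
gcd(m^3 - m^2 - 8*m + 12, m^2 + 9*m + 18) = m + 3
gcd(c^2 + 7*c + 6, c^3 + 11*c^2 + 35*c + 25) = c + 1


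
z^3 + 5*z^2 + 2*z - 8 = (z - 1)*(z + 2)*(z + 4)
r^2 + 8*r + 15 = (r + 3)*(r + 5)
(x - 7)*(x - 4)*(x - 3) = x^3 - 14*x^2 + 61*x - 84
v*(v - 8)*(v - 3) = v^3 - 11*v^2 + 24*v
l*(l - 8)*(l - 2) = l^3 - 10*l^2 + 16*l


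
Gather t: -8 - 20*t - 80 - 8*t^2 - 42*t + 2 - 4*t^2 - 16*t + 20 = -12*t^2 - 78*t - 66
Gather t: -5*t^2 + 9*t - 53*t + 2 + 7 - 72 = -5*t^2 - 44*t - 63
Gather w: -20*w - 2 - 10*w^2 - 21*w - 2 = -10*w^2 - 41*w - 4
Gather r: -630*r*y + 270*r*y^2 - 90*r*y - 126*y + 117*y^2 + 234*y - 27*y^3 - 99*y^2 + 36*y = r*(270*y^2 - 720*y) - 27*y^3 + 18*y^2 + 144*y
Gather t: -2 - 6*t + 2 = -6*t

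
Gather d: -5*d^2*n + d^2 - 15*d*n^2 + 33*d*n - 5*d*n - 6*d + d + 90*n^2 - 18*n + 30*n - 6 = d^2*(1 - 5*n) + d*(-15*n^2 + 28*n - 5) + 90*n^2 + 12*n - 6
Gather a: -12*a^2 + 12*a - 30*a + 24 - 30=-12*a^2 - 18*a - 6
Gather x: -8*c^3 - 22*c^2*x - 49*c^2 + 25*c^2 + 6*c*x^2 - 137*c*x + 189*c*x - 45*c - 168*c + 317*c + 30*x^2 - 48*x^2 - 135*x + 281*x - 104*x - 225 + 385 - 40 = -8*c^3 - 24*c^2 + 104*c + x^2*(6*c - 18) + x*(-22*c^2 + 52*c + 42) + 120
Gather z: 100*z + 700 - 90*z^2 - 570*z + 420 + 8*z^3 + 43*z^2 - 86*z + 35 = 8*z^3 - 47*z^2 - 556*z + 1155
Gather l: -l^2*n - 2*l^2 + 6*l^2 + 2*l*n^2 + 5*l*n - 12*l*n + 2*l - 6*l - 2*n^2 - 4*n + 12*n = l^2*(4 - n) + l*(2*n^2 - 7*n - 4) - 2*n^2 + 8*n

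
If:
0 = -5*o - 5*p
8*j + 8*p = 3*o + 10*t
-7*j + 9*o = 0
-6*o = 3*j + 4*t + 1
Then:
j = -9/67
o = -7/67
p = 7/67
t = 1/134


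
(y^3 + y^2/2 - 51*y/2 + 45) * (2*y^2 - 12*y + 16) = 2*y^5 - 11*y^4 - 41*y^3 + 404*y^2 - 948*y + 720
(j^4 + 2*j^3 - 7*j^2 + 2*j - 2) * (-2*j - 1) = -2*j^5 - 5*j^4 + 12*j^3 + 3*j^2 + 2*j + 2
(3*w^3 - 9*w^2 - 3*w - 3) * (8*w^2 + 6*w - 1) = 24*w^5 - 54*w^4 - 81*w^3 - 33*w^2 - 15*w + 3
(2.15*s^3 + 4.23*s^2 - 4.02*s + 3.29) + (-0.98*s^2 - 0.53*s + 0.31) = 2.15*s^3 + 3.25*s^2 - 4.55*s + 3.6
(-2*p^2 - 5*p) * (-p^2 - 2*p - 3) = 2*p^4 + 9*p^3 + 16*p^2 + 15*p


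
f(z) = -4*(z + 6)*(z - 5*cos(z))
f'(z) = -4*z - 4*(z + 6)*(5*sin(z) + 1) + 20*cos(z)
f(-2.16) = -9.50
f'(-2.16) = 46.02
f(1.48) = -30.72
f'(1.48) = -183.01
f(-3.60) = -8.48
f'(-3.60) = -34.38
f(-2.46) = -20.15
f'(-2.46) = 24.75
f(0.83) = 69.51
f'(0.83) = -117.94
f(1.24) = 11.12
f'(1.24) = -164.37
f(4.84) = -182.27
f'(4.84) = 154.86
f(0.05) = 119.64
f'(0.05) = -10.47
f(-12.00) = -389.26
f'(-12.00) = 153.27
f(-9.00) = -53.33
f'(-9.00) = 5.05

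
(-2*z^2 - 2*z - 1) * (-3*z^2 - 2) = 6*z^4 + 6*z^3 + 7*z^2 + 4*z + 2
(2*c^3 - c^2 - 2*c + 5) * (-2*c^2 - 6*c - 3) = -4*c^5 - 10*c^4 + 4*c^3 + 5*c^2 - 24*c - 15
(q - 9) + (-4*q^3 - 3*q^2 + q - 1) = -4*q^3 - 3*q^2 + 2*q - 10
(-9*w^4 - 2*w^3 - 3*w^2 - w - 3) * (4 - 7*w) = 63*w^5 - 22*w^4 + 13*w^3 - 5*w^2 + 17*w - 12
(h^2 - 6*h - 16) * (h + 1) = h^3 - 5*h^2 - 22*h - 16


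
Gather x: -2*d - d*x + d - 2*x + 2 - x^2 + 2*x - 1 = -d*x - d - x^2 + 1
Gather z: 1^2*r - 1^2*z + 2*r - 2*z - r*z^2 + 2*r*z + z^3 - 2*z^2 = 3*r + z^3 + z^2*(-r - 2) + z*(2*r - 3)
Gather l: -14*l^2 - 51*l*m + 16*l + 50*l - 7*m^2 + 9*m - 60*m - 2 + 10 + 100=-14*l^2 + l*(66 - 51*m) - 7*m^2 - 51*m + 108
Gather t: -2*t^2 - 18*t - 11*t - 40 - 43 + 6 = -2*t^2 - 29*t - 77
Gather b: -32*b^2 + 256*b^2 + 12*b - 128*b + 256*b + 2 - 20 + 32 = 224*b^2 + 140*b + 14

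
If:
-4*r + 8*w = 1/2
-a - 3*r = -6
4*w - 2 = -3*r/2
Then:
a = 9/2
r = 1/2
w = 5/16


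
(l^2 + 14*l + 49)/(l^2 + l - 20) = (l^2 + 14*l + 49)/(l^2 + l - 20)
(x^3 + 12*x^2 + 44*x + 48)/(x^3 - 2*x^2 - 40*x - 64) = (x + 6)/(x - 8)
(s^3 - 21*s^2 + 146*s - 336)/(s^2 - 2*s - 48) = (s^2 - 13*s + 42)/(s + 6)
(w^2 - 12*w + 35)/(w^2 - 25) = (w - 7)/(w + 5)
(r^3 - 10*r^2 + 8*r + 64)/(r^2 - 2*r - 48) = (r^2 - 2*r - 8)/(r + 6)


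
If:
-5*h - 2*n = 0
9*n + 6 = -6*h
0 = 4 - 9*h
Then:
No Solution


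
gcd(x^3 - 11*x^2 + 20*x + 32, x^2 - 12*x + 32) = x^2 - 12*x + 32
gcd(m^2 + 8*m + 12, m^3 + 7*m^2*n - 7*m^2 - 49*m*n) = 1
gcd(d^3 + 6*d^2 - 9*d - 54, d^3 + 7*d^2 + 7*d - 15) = d + 3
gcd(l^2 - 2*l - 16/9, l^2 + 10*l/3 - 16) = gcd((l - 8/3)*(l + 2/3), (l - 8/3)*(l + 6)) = l - 8/3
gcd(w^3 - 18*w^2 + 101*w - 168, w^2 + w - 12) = w - 3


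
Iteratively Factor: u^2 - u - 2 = (u - 2)*(u + 1)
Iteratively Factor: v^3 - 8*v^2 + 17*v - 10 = (v - 1)*(v^2 - 7*v + 10) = (v - 2)*(v - 1)*(v - 5)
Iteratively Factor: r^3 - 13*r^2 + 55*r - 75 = (r - 5)*(r^2 - 8*r + 15) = (r - 5)*(r - 3)*(r - 5)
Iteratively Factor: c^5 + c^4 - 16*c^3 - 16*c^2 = (c - 4)*(c^4 + 5*c^3 + 4*c^2) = c*(c - 4)*(c^3 + 5*c^2 + 4*c) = c*(c - 4)*(c + 4)*(c^2 + c) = c*(c - 4)*(c + 1)*(c + 4)*(c)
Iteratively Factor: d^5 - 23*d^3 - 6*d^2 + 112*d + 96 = (d + 2)*(d^4 - 2*d^3 - 19*d^2 + 32*d + 48) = (d + 1)*(d + 2)*(d^3 - 3*d^2 - 16*d + 48) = (d - 3)*(d + 1)*(d + 2)*(d^2 - 16) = (d - 4)*(d - 3)*(d + 1)*(d + 2)*(d + 4)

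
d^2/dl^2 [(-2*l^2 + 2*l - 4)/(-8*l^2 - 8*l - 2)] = 2*(29 - 8*l)/(16*l^4 + 32*l^3 + 24*l^2 + 8*l + 1)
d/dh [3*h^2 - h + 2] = 6*h - 1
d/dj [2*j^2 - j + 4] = 4*j - 1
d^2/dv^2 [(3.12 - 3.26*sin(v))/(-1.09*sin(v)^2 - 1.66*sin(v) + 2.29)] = (-3.873206*sin(v)^5 + 20.726132*sin(v)^4 - 24.14132*sin(v)^3 + 5.11500400000001*sin(v)^2 + 9.71635000000001*sin(v) - 7.98548)/(1.09*sin(v)^2 + 1.66*sin(v) - 2.29)^3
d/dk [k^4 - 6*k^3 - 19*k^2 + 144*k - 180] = 4*k^3 - 18*k^2 - 38*k + 144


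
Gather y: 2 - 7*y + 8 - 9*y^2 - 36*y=-9*y^2 - 43*y + 10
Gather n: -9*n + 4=4 - 9*n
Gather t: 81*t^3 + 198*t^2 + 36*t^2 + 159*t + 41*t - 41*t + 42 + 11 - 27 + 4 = 81*t^3 + 234*t^2 + 159*t + 30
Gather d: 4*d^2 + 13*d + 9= 4*d^2 + 13*d + 9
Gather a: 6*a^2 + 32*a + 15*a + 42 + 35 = 6*a^2 + 47*a + 77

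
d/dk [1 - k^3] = -3*k^2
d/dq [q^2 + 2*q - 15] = 2*q + 2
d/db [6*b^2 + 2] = 12*b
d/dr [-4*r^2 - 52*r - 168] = -8*r - 52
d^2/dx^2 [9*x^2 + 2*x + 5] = 18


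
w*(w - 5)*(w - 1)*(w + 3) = w^4 - 3*w^3 - 13*w^2 + 15*w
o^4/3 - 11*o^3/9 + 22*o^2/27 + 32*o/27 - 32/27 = (o/3 + 1/3)*(o - 2)*(o - 4/3)^2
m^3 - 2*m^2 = m^2*(m - 2)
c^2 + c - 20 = (c - 4)*(c + 5)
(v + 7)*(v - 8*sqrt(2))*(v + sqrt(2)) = v^3 - 7*sqrt(2)*v^2 + 7*v^2 - 49*sqrt(2)*v - 16*v - 112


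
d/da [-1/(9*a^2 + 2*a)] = 2*(9*a + 1)/(a^2*(9*a + 2)^2)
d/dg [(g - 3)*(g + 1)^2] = (g + 1)*(3*g - 5)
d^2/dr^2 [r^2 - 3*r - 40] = 2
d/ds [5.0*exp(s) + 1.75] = 5.0*exp(s)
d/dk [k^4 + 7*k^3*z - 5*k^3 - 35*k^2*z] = k*(4*k^2 + 21*k*z - 15*k - 70*z)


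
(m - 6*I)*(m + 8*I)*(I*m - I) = I*m^3 - 2*m^2 - I*m^2 + 2*m + 48*I*m - 48*I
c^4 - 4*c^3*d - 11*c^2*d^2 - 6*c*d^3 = c*(c - 6*d)*(c + d)^2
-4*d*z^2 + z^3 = z^2*(-4*d + z)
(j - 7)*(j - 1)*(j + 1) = j^3 - 7*j^2 - j + 7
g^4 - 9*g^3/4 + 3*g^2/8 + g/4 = g*(g - 2)*(g - 1/2)*(g + 1/4)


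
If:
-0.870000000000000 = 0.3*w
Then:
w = -2.90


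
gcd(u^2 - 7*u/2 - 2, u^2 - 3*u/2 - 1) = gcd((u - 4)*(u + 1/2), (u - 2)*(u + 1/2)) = u + 1/2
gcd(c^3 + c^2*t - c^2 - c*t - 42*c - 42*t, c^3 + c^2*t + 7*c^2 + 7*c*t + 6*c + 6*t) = c^2 + c*t + 6*c + 6*t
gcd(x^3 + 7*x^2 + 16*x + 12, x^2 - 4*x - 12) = x + 2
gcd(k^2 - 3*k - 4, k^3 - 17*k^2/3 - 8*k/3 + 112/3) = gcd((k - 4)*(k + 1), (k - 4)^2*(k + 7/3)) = k - 4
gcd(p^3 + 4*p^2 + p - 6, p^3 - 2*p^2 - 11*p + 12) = p^2 + 2*p - 3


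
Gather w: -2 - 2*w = -2*w - 2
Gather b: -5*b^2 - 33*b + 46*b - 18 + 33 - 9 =-5*b^2 + 13*b + 6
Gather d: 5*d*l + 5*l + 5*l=5*d*l + 10*l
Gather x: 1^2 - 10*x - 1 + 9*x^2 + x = 9*x^2 - 9*x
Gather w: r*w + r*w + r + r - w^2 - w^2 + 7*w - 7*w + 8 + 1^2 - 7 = 2*r*w + 2*r - 2*w^2 + 2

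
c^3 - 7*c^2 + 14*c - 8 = (c - 4)*(c - 2)*(c - 1)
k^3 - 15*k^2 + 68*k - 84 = (k - 7)*(k - 6)*(k - 2)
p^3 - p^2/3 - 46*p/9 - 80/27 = (p - 8/3)*(p + 2/3)*(p + 5/3)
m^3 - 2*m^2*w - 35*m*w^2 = m*(m - 7*w)*(m + 5*w)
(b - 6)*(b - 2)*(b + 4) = b^3 - 4*b^2 - 20*b + 48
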